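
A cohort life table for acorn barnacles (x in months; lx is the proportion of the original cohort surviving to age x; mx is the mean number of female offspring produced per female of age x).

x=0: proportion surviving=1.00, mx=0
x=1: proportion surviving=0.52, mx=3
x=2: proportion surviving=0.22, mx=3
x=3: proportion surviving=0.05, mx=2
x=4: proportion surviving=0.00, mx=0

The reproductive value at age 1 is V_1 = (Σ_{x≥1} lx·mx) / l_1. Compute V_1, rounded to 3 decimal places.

lx·mx for x ≥ 1: 1.56, 0.66, 0.1, 0 → sum = 2.32
V_1 = 2.32 / l_1 = 2.32 / 0.52 = 4.461538… → 4.462

4.462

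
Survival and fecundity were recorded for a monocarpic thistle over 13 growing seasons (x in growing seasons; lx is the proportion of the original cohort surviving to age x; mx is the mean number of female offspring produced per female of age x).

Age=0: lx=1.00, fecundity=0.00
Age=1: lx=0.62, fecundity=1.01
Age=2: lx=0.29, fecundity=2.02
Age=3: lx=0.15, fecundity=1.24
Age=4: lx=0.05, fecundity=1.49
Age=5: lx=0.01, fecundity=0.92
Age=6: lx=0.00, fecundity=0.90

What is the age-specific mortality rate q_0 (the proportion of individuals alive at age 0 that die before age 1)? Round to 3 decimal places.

0.380

q_0 = (l_0 − l_1) / l_0 = (1 − 0.62) / 1
     = 0.38 / 1 = 0.38 → 0.380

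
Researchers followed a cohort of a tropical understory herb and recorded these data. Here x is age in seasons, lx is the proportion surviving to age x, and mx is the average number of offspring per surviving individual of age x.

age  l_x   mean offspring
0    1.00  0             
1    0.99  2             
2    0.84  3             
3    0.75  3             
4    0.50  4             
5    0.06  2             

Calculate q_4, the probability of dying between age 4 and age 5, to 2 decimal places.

q_4 = (l_4 − l_5) / l_4 = (0.5 − 0.06) / 0.5
     = 0.44 / 0.5 = 0.88 → 0.88

0.88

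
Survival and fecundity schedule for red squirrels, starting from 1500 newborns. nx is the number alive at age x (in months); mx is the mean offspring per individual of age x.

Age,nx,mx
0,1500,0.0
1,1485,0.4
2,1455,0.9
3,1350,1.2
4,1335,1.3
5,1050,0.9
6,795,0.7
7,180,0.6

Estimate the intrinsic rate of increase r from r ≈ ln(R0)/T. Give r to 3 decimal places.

0.438

lx = nx/n0 = nx/1500: 1, 0.99, 0.97, 0.9, 0.89, 0.7, 0.53, 0.12
R0 = Σ lx·mx = 0 + 0.396 + 0.873 + 1.08 + 1.157 + 0.63 + 0.371 + 0.072 = 4.579
Σ x·lx·mx = 15.89; T = 15.89/4.579 = 3.47019…
r ≈ ln(R0)/T = ln(4.579)/3.47019… = 0.43844… → 0.438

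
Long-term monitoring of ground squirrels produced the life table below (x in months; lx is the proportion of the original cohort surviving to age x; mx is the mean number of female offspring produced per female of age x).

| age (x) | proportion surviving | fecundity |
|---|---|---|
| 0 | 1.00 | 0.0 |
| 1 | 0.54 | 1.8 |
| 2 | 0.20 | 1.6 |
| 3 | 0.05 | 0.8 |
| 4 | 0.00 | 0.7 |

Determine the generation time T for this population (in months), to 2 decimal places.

1.30

lx·mx: 0, 0.972, 0.32, 0.04, 0 → R0 = 1.332
x·lx·mx: 0, 0.972, 0.64, 0.12, 0 → Σ = 1.732
T = 1.732 / 1.332 = 1.3003… → 1.30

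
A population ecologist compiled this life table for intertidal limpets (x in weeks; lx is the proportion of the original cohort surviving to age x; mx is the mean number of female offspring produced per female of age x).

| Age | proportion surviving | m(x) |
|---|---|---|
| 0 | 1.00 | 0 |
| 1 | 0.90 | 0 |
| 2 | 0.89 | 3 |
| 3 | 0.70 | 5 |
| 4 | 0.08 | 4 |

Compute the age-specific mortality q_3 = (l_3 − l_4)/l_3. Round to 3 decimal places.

0.886

q_3 = (l_3 − l_4) / l_3 = (0.7 − 0.08) / 0.7
     = 0.62 / 0.7 = 0.885714… → 0.886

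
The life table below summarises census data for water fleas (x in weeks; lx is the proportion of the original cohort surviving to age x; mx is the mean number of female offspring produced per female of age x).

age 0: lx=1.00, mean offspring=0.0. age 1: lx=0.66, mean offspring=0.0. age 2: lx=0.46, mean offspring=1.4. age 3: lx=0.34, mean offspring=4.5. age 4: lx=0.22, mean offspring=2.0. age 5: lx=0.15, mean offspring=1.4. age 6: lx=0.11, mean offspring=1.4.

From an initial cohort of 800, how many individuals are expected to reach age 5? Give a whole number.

120

Expected survivors = N0 · l_5 = 800 × 0.15 = 120 → 120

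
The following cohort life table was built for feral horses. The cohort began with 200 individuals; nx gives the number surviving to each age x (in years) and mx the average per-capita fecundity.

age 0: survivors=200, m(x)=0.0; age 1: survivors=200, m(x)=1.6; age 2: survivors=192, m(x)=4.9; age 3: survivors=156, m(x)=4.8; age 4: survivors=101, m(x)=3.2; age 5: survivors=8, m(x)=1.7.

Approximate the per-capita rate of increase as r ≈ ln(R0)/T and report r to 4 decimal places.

0.9946

lx = nx/n0 = nx/200: 1, 1, 0.96, 0.78, 0.505, 0.04
R0 = Σ lx·mx = 0 + 1.6 + 4.704 + 3.744 + 1.616 + 0.068 = 11.732
Σ x·lx·mx = 29.044; T = 29.044/11.732 = 2.47562…
r ≈ ln(R0)/T = ln(11.732)/2.47562… = 0.994627… → 0.9946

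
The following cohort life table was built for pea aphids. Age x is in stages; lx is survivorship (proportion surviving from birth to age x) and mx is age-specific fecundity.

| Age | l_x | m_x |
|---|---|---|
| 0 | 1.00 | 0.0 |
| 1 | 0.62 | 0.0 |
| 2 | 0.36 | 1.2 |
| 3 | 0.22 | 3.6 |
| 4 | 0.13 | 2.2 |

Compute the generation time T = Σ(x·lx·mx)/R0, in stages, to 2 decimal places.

2.90

lx·mx: 0, 0, 0.432, 0.792, 0.286 → R0 = 1.51
x·lx·mx: 0, 0, 0.864, 2.376, 1.144 → Σ = 4.384
T = 4.384 / 1.51 = 2.903311… → 2.90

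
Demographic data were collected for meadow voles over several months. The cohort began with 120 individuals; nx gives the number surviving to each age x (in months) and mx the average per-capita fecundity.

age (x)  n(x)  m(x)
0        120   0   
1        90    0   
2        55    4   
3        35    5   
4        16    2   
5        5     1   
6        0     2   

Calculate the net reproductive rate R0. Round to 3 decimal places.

lx = nx/n0 = nx/120: 1, 0.75, 0.45833…, 0.29167…, 0.13333…, 0.04167…, 0
lx·mx by age: 0, 0, 1.833333…, 1.458333…, 0.266667…, 0.041667…, 0
R0 = Σ lx·mx = 3.6… → 3.600

3.600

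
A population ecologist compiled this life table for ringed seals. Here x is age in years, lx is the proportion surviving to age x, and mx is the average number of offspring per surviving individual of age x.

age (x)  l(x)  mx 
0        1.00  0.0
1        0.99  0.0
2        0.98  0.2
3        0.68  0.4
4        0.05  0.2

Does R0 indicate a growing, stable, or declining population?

declining

R0 = Σ lx·mx = 0 + 0 + 0.196 + 0.272 + 0.01 = 0.478
R0 < 1, so the population is declining.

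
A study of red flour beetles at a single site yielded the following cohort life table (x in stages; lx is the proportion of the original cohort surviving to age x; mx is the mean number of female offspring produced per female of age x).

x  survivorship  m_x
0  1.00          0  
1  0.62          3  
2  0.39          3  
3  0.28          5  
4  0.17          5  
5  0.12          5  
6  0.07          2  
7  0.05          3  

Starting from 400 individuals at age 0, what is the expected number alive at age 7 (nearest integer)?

Expected survivors = N0 · l_7 = 400 × 0.05 = 20 → 20

20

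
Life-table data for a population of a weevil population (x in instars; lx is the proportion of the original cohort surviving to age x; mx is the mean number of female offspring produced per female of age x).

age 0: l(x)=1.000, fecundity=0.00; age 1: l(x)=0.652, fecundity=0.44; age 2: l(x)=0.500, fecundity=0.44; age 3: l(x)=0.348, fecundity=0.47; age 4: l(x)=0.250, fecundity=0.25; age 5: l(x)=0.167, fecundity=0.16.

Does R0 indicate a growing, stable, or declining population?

R0 = Σ lx·mx = 0 + 0.28688 + 0.22 + 0.16356 + 0.0625 + 0.02672 = 0.75966
R0 < 1, so the population is declining.

declining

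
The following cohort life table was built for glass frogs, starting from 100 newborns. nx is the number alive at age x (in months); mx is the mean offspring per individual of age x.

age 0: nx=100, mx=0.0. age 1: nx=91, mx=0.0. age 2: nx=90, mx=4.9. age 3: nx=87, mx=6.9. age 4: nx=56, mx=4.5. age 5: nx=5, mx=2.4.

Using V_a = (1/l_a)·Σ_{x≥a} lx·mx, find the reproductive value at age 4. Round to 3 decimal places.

lx = nx/n0 = nx/100: 1, 0.91, 0.9, 0.87, 0.56, 0.05
lx·mx for x ≥ 4: 2.52, 0.12 → sum = 2.64
V_4 = 2.64 / l_4 = 2.64 / 0.56 = 4.714286… → 4.714

4.714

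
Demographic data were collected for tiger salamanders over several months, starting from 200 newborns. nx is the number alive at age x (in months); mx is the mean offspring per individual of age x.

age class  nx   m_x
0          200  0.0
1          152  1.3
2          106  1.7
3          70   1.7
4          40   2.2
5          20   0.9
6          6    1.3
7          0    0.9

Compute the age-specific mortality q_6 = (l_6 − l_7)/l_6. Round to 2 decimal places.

1.00

lx = nx/n0 = nx/200: 1, 0.76, 0.53, 0.35, 0.2, 0.1, 0.03, 0
q_6 = (l_6 − l_7) / l_6 = (0.03 − 0) / 0.03
     = 0.03 / 0.03 = 1 → 1.00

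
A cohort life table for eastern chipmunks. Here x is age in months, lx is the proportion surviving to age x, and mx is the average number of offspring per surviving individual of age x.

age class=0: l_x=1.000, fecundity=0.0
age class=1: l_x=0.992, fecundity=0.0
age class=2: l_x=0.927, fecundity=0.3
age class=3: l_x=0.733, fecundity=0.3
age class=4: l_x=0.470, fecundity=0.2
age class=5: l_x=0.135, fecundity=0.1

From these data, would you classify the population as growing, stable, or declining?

R0 = Σ lx·mx = 0 + 0 + 0.2781 + 0.2199 + 0.094 + 0.0135 = 0.6055
R0 < 1, so the population is declining.

declining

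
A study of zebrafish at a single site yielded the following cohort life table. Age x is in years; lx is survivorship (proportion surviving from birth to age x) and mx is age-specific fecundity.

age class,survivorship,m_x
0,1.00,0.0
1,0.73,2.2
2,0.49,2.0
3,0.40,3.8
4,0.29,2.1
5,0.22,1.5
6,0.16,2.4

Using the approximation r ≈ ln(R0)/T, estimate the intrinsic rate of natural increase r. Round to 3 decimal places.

0.633

R0 = Σ lx·mx = 0 + 1.606 + 0.98 + 1.52 + 0.609 + 0.33 + 0.384 = 5.429
Σ x·lx·mx = 14.516; T = 14.516/5.429 = 2.67379…
r ≈ ln(R0)/T = ln(5.429)/2.67379… = 0.63272… → 0.633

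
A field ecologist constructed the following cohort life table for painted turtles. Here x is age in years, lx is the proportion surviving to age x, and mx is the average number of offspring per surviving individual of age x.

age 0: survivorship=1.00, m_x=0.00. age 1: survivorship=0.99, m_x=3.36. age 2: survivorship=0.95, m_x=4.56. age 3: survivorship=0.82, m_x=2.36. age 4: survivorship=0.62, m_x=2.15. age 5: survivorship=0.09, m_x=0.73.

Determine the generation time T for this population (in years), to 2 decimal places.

2.13

lx·mx: 0, 3.3264, 4.332, 1.9352, 1.333, 0.0657 → R0 = 10.9923
x·lx·mx: 0, 3.3264, 8.664, 5.8056, 5.332, 0.3285 → Σ = 23.4565
T = 23.4565 / 10.9923 = 2.133903… → 2.13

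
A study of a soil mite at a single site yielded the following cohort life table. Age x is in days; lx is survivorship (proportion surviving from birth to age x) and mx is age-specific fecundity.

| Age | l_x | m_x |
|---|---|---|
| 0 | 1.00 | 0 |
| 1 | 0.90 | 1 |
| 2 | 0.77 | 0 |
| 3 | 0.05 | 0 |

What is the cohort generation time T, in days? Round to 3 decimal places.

1.000

lx·mx: 0, 0.9, 0, 0 → R0 = 0.9
x·lx·mx: 0, 0.9, 0, 0 → Σ = 0.9
T = 0.9 / 0.9 = 1 → 1.000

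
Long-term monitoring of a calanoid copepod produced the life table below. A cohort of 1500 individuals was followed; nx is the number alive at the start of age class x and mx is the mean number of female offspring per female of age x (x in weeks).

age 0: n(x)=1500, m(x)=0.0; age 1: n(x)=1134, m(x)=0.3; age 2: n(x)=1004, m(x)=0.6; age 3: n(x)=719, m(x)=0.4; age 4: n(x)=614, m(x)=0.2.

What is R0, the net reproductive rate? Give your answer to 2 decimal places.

0.90

lx = nx/n0 = nx/1500: 1, 0.756, 0.66933…, 0.47933…, 0.40933…
lx·mx by age: 0, 0.2268, 0.4016…, 0.191733…, 0.081867…
R0 = Σ lx·mx = 0.902… → 0.90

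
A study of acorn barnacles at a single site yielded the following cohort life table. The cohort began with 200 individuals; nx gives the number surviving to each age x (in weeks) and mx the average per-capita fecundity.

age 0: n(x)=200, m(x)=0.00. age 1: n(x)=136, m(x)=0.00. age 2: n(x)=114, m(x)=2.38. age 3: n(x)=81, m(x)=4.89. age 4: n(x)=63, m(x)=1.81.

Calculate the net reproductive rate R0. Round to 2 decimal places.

lx = nx/n0 = nx/200: 1, 0.68, 0.57, 0.405, 0.315
lx·mx by age: 0, 0, 1.3566, 1.98045, 0.57015
R0 = Σ lx·mx = 3.9072 → 3.91

3.91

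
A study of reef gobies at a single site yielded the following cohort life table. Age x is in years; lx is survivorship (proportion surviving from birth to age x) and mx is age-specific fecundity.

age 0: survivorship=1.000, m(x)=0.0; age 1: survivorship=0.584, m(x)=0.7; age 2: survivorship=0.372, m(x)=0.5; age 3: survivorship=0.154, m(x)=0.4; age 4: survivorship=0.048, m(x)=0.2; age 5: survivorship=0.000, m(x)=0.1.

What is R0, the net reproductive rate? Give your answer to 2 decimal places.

0.67

lx·mx by age: 0, 0.4088, 0.186, 0.0616, 0.0096, 0
R0 = Σ lx·mx = 0.666 → 0.67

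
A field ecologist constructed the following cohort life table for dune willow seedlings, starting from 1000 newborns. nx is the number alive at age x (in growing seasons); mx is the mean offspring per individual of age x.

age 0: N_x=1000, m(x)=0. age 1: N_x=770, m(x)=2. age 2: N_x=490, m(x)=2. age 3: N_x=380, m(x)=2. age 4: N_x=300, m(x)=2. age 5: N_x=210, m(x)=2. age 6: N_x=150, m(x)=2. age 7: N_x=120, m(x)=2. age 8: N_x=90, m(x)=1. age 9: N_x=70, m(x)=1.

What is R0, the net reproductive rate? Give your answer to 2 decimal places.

5.00

lx = nx/n0 = nx/1000: 1, 0.77, 0.49, 0.38, 0.3, 0.21, 0.15, 0.12, 0.09, 0.07
lx·mx by age: 0, 1.54, 0.98, 0.76, 0.6, 0.42, 0.3, 0.24, 0.09, 0.07
R0 = Σ lx·mx = 5 → 5.00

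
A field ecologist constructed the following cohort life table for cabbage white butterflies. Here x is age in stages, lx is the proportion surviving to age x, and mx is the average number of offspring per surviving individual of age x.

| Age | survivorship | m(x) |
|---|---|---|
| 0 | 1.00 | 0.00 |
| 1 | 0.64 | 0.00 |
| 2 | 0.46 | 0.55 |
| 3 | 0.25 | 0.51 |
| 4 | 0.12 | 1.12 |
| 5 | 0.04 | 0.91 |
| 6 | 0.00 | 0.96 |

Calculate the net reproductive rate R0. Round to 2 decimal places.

lx·mx by age: 0, 0, 0.253, 0.1275, 0.1344, 0.0364, 0
R0 = Σ lx·mx = 0.5513 → 0.55

0.55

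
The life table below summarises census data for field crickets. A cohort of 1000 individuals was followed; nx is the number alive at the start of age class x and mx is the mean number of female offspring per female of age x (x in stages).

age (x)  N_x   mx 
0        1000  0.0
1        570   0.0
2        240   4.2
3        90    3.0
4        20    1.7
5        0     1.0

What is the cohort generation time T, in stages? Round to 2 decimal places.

lx = nx/n0 = nx/1000: 1, 0.57, 0.24, 0.09, 0.02, 0
lx·mx: 0, 0, 1.008, 0.27, 0.034, 0 → R0 = 1.312
x·lx·mx: 0, 0, 2.016, 0.81, 0.136, 0 → Σ = 2.962
T = 2.962 / 1.312 = 2.257622… → 2.26

2.26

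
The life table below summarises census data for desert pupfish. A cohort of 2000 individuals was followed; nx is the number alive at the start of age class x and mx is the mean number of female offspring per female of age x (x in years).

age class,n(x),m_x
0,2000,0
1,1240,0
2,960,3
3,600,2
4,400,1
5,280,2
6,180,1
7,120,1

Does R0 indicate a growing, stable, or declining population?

growing

lx = nx/n0 = nx/2000: 1, 0.62, 0.48, 0.3, 0.2, 0.14, 0.09, 0.06
R0 = Σ lx·mx = 0 + 0 + 1.44 + 0.6 + 0.2 + 0.28 + 0.09 + 0.06 = 2.67
R0 > 1, so the population is growing.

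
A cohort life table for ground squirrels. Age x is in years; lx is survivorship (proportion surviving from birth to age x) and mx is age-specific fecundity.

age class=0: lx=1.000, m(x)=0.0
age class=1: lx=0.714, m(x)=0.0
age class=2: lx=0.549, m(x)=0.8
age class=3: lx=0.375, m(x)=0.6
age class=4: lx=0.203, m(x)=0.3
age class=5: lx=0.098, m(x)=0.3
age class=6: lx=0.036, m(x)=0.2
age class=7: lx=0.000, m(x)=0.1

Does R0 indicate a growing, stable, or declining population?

declining

R0 = Σ lx·mx = 0 + 0 + 0.4392 + 0.225 + 0.0609 + 0.0294 + 0.0072 + 0 = 0.7617
R0 < 1, so the population is declining.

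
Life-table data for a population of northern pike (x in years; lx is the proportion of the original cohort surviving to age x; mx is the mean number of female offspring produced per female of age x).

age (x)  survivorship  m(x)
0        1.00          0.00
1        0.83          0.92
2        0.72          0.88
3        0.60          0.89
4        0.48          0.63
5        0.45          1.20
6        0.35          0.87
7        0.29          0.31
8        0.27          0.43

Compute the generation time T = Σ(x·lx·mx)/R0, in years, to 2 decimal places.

lx·mx: 0, 0.7636, 0.6336, 0.534, 0.3024, 0.54, 0.3045, 0.0899, 0.1161 → R0 = 3.2841
x·lx·mx: 0, 0.7636, 1.2672, 1.602, 1.2096, 2.7, 1.827, 0.6293, 0.9288 → Σ = 10.9275
T = 10.9275 / 3.2841 = 3.327396… → 3.33

3.33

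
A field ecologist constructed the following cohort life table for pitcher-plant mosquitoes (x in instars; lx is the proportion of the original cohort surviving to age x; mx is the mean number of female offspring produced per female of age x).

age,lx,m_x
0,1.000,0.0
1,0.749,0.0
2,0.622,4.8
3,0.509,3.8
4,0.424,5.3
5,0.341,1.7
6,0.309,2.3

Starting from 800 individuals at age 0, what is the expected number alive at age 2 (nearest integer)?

498

Expected survivors = N0 · l_2 = 800 × 0.622 = 497.6 → 498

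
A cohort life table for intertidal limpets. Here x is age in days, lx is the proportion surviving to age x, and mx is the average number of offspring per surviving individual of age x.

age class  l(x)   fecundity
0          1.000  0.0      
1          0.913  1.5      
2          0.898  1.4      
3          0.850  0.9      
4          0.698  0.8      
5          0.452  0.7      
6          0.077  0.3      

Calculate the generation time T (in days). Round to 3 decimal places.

2.362

lx·mx: 0, 1.3695, 1.2572, 0.765, 0.5584, 0.3164, 0.0231 → R0 = 4.2896
x·lx·mx: 0, 1.3695, 2.5144, 2.295, 2.2336, 1.582, 0.1386 → Σ = 10.1331
T = 10.1331 / 4.2896 = 2.362248… → 2.362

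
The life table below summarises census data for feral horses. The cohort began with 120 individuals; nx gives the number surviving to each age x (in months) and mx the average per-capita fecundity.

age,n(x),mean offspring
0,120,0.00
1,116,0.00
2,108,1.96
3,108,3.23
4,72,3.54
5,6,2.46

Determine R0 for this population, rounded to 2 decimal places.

6.92

lx = nx/n0 = nx/120: 1, 0.96667…, 0.9, 0.9, 0.6, 0.05
lx·mx by age: 0, 0, 1.764, 2.907, 2.124, 0.123
R0 = Σ lx·mx = 6.918… → 6.92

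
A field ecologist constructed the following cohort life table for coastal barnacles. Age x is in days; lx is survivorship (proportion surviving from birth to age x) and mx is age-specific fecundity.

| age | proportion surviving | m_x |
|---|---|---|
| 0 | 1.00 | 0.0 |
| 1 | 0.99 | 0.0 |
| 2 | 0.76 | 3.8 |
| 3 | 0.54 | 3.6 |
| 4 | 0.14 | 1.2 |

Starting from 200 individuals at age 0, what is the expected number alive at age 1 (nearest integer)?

Expected survivors = N0 · l_1 = 200 × 0.99 = 198 → 198

198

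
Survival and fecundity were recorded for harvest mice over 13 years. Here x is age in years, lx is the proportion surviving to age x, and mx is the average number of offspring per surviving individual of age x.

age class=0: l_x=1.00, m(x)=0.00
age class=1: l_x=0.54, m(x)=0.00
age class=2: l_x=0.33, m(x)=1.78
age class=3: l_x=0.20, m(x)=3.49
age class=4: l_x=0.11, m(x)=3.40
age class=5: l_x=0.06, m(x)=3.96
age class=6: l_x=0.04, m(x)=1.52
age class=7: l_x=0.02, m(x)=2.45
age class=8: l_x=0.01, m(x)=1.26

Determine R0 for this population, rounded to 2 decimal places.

2.02

lx·mx by age: 0, 0, 0.5874, 0.698, 0.374, 0.2376, 0.0608, 0.049, 0.0126
R0 = Σ lx·mx = 2.0194 → 2.02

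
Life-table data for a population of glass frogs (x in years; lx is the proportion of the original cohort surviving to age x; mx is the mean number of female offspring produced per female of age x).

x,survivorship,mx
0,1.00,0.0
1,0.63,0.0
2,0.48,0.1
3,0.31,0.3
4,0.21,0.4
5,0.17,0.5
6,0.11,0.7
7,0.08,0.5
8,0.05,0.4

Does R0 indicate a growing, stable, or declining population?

declining

R0 = Σ lx·mx = 0 + 0 + 0.048 + 0.093 + 0.084 + 0.085 + 0.077 + 0.04 + 0.02 = 0.447
R0 < 1, so the population is declining.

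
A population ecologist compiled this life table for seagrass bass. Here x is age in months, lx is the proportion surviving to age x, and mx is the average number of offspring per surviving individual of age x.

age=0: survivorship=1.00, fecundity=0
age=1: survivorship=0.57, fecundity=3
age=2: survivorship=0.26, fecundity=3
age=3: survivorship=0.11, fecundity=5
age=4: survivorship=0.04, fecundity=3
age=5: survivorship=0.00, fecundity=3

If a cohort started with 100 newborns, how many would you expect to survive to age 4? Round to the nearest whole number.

4

Expected survivors = N0 · l_4 = 100 × 0.04 = 4 → 4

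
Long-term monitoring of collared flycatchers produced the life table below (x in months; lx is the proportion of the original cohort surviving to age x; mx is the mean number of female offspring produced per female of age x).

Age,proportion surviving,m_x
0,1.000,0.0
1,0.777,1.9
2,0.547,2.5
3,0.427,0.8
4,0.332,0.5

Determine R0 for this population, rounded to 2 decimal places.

lx·mx by age: 0, 1.4763, 1.3675, 0.3416, 0.166
R0 = Σ lx·mx = 3.3514 → 3.35

3.35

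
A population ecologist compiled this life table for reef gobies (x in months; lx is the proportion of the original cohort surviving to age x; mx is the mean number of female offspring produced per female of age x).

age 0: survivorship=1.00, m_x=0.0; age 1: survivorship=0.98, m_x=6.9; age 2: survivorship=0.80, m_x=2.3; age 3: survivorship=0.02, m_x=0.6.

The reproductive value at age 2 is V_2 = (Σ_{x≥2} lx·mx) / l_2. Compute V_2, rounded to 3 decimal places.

2.315

lx·mx for x ≥ 2: 1.84, 0.012 → sum = 1.852
V_2 = 1.852 / l_2 = 1.852 / 0.8 = 2.315 → 2.315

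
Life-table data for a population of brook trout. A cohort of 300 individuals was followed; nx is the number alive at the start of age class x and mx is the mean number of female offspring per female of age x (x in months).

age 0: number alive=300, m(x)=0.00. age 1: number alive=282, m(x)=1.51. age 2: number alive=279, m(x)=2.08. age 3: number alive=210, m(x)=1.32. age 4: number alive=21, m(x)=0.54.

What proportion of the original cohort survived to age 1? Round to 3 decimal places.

l_1 = n_1/n_0 = 282/300 = 0.94 → 0.940

0.940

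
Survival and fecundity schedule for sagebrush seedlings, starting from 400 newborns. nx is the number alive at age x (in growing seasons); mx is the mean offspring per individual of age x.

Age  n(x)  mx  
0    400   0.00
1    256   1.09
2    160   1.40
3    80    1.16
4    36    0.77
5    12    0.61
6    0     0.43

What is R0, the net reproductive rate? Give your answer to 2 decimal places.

lx = nx/n0 = nx/400: 1, 0.64, 0.4, 0.2, 0.09, 0.03, 0
lx·mx by age: 0, 0.6976, 0.56, 0.232, 0.0693, 0.0183, 0
R0 = Σ lx·mx = 1.5772 → 1.58

1.58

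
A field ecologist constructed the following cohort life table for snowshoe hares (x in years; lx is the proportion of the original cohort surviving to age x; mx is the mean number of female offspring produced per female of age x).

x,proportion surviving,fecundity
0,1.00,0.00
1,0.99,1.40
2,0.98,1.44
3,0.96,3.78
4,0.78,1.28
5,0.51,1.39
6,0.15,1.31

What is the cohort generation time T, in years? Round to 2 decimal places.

lx·mx: 0, 1.386, 1.4112, 3.6288, 0.9984, 0.7089, 0.1965 → R0 = 8.3298
x·lx·mx: 0, 1.386, 2.8224, 10.8864, 3.9936, 3.5445, 1.179 → Σ = 23.8119
T = 23.8119 / 8.3298 = 2.85864… → 2.86

2.86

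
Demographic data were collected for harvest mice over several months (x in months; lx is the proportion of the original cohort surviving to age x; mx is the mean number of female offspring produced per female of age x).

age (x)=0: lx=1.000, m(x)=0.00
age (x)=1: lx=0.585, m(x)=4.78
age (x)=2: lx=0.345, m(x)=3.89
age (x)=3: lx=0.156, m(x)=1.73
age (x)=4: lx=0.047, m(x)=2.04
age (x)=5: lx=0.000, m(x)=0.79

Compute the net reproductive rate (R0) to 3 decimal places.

lx·mx by age: 0, 2.7963, 1.34205, 0.26988, 0.09588, 0
R0 = Σ lx·mx = 4.50411 → 4.504

4.504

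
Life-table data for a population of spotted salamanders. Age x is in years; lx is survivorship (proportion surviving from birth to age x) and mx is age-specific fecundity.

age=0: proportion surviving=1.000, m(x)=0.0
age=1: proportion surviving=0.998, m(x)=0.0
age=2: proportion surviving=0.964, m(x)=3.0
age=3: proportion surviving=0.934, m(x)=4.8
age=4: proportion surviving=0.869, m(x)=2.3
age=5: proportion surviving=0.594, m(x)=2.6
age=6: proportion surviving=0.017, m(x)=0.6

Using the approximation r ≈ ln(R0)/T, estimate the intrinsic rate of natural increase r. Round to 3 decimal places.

0.746

R0 = Σ lx·mx = 0 + 0 + 2.892 + 4.4832 + 1.9987 + 1.5444 + 0.0102 = 10.9285
Σ x·lx·mx = 35.0116; T = 35.0116/10.9285 = 3.2037…
r ≈ ln(R0)/T = ln(10.9285)/3.2037… = 0.74644… → 0.746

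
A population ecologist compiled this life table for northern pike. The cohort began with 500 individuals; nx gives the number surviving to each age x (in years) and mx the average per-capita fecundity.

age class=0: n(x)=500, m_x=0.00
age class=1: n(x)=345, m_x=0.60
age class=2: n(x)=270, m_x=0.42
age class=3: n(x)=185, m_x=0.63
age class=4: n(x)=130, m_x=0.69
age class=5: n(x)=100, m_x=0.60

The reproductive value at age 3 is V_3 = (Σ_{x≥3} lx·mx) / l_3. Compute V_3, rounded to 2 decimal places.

lx = nx/n0 = nx/500: 1, 0.69, 0.54, 0.37, 0.26, 0.2
lx·mx for x ≥ 3: 0.2331, 0.1794, 0.12 → sum = 0.5325
V_3 = 0.5325 / l_3 = 0.5325 / 0.37 = 1.439189… → 1.44

1.44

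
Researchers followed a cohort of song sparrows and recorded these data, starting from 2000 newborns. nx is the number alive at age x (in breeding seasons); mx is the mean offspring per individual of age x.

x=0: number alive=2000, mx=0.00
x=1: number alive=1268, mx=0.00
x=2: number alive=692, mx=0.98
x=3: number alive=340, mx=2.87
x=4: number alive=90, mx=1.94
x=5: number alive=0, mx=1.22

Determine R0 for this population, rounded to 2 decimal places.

0.91

lx = nx/n0 = nx/2000: 1, 0.634, 0.346, 0.17, 0.045, 0
lx·mx by age: 0, 0, 0.33908, 0.4879, 0.0873, 0
R0 = Σ lx·mx = 0.91428 → 0.91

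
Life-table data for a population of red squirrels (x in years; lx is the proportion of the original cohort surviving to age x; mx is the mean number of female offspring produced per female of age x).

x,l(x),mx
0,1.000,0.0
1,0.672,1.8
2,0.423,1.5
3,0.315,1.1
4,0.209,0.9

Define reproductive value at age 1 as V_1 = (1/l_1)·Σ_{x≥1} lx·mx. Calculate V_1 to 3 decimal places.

lx·mx for x ≥ 1: 1.2096, 0.6345, 0.3465, 0.1881 → sum = 2.3787
V_1 = 2.3787 / l_1 = 2.3787 / 0.672 = 3.539732… → 3.540

3.540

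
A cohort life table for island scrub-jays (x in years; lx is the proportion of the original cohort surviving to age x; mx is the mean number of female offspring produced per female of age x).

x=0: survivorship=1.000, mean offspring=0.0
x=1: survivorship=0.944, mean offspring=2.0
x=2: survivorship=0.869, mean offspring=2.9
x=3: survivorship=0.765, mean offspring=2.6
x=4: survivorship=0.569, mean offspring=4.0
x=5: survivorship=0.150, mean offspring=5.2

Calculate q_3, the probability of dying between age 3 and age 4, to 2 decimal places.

0.26

q_3 = (l_3 − l_4) / l_3 = (0.765 − 0.569) / 0.765
     = 0.196 / 0.765 = 0.256209… → 0.26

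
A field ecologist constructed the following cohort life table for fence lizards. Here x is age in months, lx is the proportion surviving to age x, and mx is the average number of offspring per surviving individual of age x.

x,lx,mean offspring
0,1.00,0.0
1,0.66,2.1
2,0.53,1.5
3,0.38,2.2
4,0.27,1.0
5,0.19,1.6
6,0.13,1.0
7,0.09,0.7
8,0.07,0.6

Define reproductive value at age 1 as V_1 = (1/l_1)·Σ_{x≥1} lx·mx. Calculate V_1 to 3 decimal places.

lx·mx for x ≥ 1: 1.386, 0.795, 0.836, 0.27, 0.304, 0.13, 0.063, 0.042 → sum = 3.826
V_1 = 3.826 / l_1 = 3.826 / 0.66 = 5.79697… → 5.797

5.797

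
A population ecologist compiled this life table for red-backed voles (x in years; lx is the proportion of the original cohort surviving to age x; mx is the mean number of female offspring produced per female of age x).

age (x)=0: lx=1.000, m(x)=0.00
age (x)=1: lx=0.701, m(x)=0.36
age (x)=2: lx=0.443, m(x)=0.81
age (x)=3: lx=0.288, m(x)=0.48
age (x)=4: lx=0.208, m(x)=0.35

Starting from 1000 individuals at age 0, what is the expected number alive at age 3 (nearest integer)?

Expected survivors = N0 · l_3 = 1000 × 0.288 = 288 → 288

288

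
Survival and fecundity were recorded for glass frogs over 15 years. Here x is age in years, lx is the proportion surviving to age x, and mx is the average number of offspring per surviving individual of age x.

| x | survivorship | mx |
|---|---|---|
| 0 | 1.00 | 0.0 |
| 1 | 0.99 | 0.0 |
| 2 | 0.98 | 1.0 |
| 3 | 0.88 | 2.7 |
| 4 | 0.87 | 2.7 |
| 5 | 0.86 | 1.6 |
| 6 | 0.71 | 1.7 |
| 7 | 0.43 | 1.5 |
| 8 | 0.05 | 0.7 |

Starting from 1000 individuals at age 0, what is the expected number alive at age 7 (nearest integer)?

430

Expected survivors = N0 · l_7 = 1000 × 0.43 = 430 → 430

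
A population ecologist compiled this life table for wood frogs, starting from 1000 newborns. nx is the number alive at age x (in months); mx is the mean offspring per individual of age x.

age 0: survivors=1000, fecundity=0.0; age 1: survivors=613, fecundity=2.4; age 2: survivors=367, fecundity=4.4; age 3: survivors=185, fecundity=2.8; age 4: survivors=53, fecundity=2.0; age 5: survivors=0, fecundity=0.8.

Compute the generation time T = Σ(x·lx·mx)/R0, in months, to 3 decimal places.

1.800

lx = nx/n0 = nx/1000: 1, 0.613, 0.367, 0.185, 0.053, 0
lx·mx: 0, 1.4712, 1.6148, 0.518, 0.106, 0 → R0 = 3.71
x·lx·mx: 0, 1.4712, 3.2296, 1.554, 0.424, 0 → Σ = 6.6788
T = 6.6788 / 3.71 = 1.800216… → 1.800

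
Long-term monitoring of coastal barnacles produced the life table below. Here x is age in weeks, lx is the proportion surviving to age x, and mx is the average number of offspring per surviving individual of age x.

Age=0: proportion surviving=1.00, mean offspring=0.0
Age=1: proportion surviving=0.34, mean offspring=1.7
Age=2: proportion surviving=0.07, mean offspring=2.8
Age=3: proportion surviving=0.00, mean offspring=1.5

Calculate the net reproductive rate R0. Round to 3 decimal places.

lx·mx by age: 0, 0.578, 0.196, 0
R0 = Σ lx·mx = 0.774 → 0.774

0.774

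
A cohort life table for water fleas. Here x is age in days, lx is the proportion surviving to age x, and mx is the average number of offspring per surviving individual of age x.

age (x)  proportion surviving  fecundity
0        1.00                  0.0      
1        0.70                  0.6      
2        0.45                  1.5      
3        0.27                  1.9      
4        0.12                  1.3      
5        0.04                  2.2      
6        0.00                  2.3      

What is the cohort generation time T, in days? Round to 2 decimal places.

lx·mx: 0, 0.42, 0.675, 0.513, 0.156, 0.088, 0 → R0 = 1.852
x·lx·mx: 0, 0.42, 1.35, 1.539, 0.624, 0.44, 0 → Σ = 4.373
T = 4.373 / 1.852 = 2.361231… → 2.36

2.36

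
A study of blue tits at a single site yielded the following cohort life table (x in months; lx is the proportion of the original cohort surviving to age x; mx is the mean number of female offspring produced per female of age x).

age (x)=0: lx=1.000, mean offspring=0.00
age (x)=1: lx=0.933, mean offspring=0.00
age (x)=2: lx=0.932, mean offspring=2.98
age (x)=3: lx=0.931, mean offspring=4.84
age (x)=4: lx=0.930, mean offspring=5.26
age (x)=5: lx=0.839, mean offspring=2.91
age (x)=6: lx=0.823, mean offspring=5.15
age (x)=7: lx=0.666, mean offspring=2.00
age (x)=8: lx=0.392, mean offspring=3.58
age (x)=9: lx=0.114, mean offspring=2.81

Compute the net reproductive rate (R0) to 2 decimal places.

21.91

lx·mx by age: 0, 0, 2.77736, 4.50604, 4.8918, 2.44149, 4.23845, 1.332, 1.40336, 0.32034
R0 = Σ lx·mx = 21.91084 → 21.91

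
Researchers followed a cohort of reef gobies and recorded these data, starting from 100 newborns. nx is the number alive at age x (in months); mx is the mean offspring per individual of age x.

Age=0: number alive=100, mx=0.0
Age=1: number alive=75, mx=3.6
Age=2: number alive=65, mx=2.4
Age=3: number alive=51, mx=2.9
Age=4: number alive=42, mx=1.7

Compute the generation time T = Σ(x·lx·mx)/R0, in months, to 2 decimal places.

lx = nx/n0 = nx/100: 1, 0.75, 0.65, 0.51, 0.42
lx·mx: 0, 2.7, 1.56, 1.479, 0.714 → R0 = 6.453
x·lx·mx: 0, 2.7, 3.12, 4.437, 2.856 → Σ = 13.113
T = 13.113 / 6.453 = 2.032078… → 2.03

2.03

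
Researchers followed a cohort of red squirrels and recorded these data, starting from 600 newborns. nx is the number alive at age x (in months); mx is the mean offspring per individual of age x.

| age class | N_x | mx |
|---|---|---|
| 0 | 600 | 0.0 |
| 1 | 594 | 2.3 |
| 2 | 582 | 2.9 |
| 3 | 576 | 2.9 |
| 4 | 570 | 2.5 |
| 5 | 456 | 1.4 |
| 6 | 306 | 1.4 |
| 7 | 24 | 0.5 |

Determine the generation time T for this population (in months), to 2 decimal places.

lx = nx/n0 = nx/600: 1, 0.99, 0.97, 0.96, 0.95, 0.76, 0.51, 0.04
lx·mx: 0, 2.277, 2.813, 2.784, 2.375, 1.064, 0.714, 0.02 → R0 = 12.047
x·lx·mx: 0, 2.277, 5.626, 8.352, 9.5, 5.32, 4.284, 0.14 → Σ = 35.499
T = 35.499 / 12.047 = 2.946709… → 2.95

2.95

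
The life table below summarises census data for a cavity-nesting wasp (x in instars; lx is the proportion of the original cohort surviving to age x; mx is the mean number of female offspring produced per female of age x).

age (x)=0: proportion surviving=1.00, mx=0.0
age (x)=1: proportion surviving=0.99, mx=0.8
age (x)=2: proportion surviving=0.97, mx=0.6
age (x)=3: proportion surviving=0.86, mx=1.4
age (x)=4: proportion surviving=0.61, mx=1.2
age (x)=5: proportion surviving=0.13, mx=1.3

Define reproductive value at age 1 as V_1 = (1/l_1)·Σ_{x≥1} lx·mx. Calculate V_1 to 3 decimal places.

lx·mx for x ≥ 1: 0.792, 0.582, 1.204, 0.732, 0.169 → sum = 3.479
V_1 = 3.479 / l_1 = 3.479 / 0.99 = 3.514141… → 3.514

3.514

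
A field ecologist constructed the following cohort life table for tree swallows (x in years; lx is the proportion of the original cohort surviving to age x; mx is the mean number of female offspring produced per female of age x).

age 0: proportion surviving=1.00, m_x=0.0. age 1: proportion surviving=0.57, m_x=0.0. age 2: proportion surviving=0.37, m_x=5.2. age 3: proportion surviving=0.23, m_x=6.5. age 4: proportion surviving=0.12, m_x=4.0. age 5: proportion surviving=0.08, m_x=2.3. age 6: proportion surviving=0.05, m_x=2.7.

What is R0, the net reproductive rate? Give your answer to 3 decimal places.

4.218

lx·mx by age: 0, 0, 1.924, 1.495, 0.48, 0.184, 0.135
R0 = Σ lx·mx = 4.218 → 4.218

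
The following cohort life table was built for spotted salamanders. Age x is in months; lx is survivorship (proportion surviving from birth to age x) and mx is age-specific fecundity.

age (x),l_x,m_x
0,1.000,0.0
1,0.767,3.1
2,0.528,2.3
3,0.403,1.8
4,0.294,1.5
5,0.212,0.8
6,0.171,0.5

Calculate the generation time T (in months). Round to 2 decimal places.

2.02

lx·mx: 0, 2.3777, 1.2144, 0.7254, 0.441, 0.1696, 0.0855 → R0 = 5.0136
x·lx·mx: 0, 2.3777, 2.4288, 2.1762, 1.764, 0.848, 0.513 → Σ = 10.1077
T = 10.1077 / 5.0136 = 2.016056… → 2.02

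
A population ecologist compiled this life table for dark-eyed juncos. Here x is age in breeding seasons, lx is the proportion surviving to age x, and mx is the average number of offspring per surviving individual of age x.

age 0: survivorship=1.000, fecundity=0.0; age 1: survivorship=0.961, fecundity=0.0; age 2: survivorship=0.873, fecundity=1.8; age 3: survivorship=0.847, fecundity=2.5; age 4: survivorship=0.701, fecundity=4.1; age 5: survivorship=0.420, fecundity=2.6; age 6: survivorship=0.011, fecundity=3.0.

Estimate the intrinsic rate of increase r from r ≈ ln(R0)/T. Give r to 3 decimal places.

0.588

R0 = Σ lx·mx = 0 + 0 + 1.5714 + 2.1175 + 2.8741 + 1.092 + 0.033 = 7.688
Σ x·lx·mx = 26.6497; T = 26.6497/7.688 = 3.4664…
r ≈ ln(R0)/T = ln(7.688)/3.4664… = 0.58841… → 0.588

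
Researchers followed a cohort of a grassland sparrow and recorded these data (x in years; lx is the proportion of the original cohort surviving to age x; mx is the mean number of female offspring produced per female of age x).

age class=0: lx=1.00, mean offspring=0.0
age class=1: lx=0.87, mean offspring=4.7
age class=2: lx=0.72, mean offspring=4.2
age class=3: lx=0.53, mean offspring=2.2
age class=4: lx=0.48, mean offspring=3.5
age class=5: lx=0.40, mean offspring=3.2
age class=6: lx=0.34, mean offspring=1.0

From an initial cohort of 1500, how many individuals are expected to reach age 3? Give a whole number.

Expected survivors = N0 · l_3 = 1500 × 0.53 = 795 → 795

795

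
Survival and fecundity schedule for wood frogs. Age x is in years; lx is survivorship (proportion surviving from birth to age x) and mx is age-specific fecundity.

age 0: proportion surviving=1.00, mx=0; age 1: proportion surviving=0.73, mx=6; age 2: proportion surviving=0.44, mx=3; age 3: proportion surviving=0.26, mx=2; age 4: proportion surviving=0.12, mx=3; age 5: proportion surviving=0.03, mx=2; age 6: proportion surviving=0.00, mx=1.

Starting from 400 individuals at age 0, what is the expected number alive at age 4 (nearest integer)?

Expected survivors = N0 · l_4 = 400 × 0.12 = 48 → 48

48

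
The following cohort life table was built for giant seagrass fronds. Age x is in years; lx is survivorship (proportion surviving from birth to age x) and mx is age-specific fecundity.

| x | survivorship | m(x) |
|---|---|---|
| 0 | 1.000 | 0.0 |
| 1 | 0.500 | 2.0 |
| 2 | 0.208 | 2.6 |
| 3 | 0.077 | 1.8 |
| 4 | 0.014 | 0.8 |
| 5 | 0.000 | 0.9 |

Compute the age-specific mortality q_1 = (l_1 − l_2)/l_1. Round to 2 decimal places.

0.58

q_1 = (l_1 − l_2) / l_1 = (0.5 − 0.208) / 0.5
     = 0.292 / 0.5 = 0.584 → 0.58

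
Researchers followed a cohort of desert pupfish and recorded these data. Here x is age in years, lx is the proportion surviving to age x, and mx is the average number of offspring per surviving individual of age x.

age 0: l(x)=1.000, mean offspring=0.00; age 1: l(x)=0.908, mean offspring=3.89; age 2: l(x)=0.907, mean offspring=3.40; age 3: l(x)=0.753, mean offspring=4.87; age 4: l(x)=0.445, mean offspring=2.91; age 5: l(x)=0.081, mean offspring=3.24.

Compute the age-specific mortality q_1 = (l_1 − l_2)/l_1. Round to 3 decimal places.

0.001

q_1 = (l_1 − l_2) / l_1 = (0.908 − 0.907) / 0.908
     = 0.001 / 0.908 = 0.001101… → 0.001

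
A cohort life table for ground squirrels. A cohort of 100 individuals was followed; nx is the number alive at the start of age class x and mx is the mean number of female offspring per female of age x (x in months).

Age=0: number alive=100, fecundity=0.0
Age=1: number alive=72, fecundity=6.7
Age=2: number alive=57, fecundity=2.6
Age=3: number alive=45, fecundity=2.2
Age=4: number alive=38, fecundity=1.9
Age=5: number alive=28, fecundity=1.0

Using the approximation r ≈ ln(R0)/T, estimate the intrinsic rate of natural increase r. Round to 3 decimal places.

lx = nx/n0 = nx/100: 1, 0.72, 0.57, 0.45, 0.38, 0.28
R0 = Σ lx·mx = 0 + 4.824 + 1.482 + 0.99 + 0.722 + 0.28 = 8.298
Σ x·lx·mx = 15.046; T = 15.046/8.298 = 1.81321…
r ≈ ln(R0)/T = ln(8.298)/1.81321… = 1.167… → 1.167

1.167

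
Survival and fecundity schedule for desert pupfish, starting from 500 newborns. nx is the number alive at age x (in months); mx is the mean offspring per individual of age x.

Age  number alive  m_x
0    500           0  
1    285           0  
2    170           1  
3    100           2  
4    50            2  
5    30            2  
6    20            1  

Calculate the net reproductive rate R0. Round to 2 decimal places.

1.10

lx = nx/n0 = nx/500: 1, 0.57, 0.34, 0.2, 0.1, 0.06, 0.04
lx·mx by age: 0, 0, 0.34, 0.4, 0.2, 0.12, 0.04
R0 = Σ lx·mx = 1.1 → 1.10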